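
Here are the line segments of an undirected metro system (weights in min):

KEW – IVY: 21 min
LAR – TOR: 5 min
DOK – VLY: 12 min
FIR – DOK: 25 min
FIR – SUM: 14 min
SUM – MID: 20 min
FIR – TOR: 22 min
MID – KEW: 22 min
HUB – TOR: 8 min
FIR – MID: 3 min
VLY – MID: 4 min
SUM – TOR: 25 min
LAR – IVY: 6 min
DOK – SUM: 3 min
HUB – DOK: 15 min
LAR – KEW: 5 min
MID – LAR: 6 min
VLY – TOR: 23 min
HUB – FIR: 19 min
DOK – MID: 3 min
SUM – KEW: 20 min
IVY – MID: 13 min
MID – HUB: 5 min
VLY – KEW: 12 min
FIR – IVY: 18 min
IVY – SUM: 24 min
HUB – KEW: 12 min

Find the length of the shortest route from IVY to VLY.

16 min

Shortest distances from IVY:
IVY: 0
LAR: 6  (via IVY)
KEW: 11  (via LAR)
TOR: 11  (via LAR)
MID: 12  (via LAR)
DOK: 15  (via MID)
FIR: 15  (via MID)
VLY: 16  (via MID)
Shortest route: IVY → LAR → MID → VLY = 16 min.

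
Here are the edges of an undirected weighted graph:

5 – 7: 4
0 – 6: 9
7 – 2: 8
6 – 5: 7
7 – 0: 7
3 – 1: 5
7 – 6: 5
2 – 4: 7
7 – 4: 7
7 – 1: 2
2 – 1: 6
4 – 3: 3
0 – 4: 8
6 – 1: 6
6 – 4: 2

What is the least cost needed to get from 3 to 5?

11

Settle nodes by increasing distance from 3:
3: 0
4: 3  (via 3)
1: 5  (via 3)
6: 5  (via 4)
7: 7  (via 1)
2: 10  (via 4)
0: 11  (via 4)
5: 11  (via 7)
Shortest route: 3 → 1 → 7 → 5 = 11.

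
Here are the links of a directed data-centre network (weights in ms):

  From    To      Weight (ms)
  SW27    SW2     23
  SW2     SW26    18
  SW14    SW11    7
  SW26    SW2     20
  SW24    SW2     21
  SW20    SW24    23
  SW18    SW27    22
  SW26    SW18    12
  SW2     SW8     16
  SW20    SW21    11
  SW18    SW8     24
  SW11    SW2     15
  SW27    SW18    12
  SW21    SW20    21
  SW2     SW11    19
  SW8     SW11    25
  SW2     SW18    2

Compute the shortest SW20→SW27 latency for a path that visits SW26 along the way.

Shortest SW20→SW26: SW20 → SW24 → SW2 → SW26 = 62
Best SW26 to SW27: SW26 → SW18 → SW27 costing 34
Total via SW26: 62 + 34 = 96 ms.

96 ms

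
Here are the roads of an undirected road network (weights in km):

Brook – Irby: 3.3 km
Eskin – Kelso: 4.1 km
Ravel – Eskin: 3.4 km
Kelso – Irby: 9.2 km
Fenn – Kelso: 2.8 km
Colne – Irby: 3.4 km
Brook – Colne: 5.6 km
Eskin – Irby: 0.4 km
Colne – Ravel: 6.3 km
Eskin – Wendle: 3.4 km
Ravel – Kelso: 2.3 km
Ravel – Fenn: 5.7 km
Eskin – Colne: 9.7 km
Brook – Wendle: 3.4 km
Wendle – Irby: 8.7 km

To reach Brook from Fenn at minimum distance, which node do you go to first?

Compare a few routes:
Fenn–Kelso–Eskin–Irby–Brook: 2.8+4.1+0.4+3.3 = 10.6
Fenn–Ravel–Eskin–Irby–Brook: 5.7+3.4+0.4+3.3 = 12.8
Fenn–Kelso–Ravel–Eskin–Irby–Brook: 2.8+2.3+3.4+0.4+3.3 = 12.2
The minimum is 10.6 km via Fenn–Kelso–Eskin–Irby–Brook.
So from Fenn the first move is to Kelso.

Kelso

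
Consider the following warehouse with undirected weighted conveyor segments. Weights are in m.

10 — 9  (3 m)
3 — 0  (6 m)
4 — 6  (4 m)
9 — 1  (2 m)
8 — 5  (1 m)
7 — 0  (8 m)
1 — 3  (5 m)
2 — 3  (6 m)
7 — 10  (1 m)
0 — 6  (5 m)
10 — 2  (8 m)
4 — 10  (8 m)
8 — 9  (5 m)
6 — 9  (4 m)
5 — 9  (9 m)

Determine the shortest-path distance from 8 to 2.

16 m

Enumerating some paths:
8 → 9 → 1 → 3 → 2: 5+2+5+6 = 18
8 → 9 → 10 → 2: 5+3+8 = 16
8 → 5 → 9 → 10 → 2: 1+9+3+8 = 21
8 → 5 → 9 → 1 → 3 → 2: 1+9+2+5+6 = 23
The minimum is 16 m via 8 → 9 → 10 → 2.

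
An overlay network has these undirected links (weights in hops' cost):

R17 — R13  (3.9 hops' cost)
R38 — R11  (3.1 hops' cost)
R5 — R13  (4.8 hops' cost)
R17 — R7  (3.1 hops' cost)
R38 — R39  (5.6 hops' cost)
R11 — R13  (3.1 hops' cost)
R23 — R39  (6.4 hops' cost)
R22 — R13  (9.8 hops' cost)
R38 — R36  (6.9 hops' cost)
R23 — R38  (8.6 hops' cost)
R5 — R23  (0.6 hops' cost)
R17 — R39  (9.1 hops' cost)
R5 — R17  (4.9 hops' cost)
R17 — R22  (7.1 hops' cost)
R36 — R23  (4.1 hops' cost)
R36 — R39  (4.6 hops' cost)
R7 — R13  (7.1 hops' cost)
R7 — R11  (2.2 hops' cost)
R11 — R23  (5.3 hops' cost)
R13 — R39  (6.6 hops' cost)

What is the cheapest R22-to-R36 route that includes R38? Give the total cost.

Best R22 to R38: R22–R17–R7–R11–R38 costing 15.5
Shortest R38→R36: R38–R36 = 6.9
Total via R38: 15.5 + 6.9 = 22.4 hops' cost.

22.4 hops' cost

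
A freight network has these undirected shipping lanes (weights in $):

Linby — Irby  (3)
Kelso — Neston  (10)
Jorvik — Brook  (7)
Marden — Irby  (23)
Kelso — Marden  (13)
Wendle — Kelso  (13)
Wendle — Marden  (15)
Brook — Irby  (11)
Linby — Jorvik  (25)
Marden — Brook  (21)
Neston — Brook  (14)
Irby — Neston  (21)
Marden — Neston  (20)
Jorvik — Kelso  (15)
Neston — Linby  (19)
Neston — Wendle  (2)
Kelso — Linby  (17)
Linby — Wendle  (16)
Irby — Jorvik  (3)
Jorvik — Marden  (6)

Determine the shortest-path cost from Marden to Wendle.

$15

Candidate routes:
Marden → Wendle: 15 = 15
Marden → Neston → Wendle: 20+2 = 22
Marden → Kelso → Wendle: 13+13 = 26
Marden → Kelso → Neston → Wendle: 13+10+2 = 25
The minimum is $15 via Marden → Wendle.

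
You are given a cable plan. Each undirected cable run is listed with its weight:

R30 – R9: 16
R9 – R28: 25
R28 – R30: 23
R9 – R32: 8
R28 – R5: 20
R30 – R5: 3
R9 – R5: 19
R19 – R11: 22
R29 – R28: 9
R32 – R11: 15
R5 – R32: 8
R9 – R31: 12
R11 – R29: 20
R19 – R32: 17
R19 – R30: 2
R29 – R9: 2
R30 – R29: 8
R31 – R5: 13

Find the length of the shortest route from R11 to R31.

34

Candidate routes:
R11 - R29 - R9 - R31: 20+2+12 = 34
R11 - R32 - R9 - R31: 15+8+12 = 35
The minimum is 34 via R11 - R29 - R9 - R31.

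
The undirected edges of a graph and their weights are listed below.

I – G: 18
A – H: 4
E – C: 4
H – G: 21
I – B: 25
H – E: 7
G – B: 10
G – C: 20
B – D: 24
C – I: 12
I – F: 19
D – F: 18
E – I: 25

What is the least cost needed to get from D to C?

49

Enumerating some paths:
D → B → G → C: 24+10+20 = 54
D → F → I → C: 18+19+12 = 49
D → B → G → I → C: 24+10+18+12 = 64
D → B → I → C: 24+25+12 = 61
Cheapest is D → F → I → C at 49.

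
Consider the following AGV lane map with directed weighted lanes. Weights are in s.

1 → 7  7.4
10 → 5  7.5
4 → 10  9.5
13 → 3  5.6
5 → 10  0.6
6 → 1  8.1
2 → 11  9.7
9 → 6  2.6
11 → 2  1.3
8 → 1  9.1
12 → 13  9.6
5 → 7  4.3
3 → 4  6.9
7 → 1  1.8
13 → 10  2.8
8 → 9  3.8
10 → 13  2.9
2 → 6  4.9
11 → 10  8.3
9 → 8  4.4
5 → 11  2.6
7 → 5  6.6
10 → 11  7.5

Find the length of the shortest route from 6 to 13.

25.6 s

Settle nodes by increasing distance from 6:
6: 0
1: 8.1  (via 6)
7: 15.5  (via 1)
5: 22.1  (via 7)
10: 22.7  (via 5)
11: 24.7  (via 5)
13: 25.6  (via 10)
Shortest route: 6 → 1 → 7 → 5 → 10 → 13 = 25.6 s.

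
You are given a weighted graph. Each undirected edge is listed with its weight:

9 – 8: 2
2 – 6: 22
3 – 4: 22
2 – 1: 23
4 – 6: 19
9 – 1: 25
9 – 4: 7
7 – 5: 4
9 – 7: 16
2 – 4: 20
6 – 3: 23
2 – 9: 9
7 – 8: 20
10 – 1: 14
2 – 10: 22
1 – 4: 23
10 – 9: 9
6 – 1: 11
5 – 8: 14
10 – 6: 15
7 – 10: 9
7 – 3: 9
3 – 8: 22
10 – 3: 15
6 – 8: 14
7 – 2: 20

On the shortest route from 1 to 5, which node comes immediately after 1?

Enumerating some paths:
1–6–10–7–5: 11+15+9+4 = 39
1–10–7–5: 14+9+4 = 27
1–6–8–5: 11+14+14 = 39
Cheapest is 1–10–7–5 at 27.
So from 1 the first move is to 10.

10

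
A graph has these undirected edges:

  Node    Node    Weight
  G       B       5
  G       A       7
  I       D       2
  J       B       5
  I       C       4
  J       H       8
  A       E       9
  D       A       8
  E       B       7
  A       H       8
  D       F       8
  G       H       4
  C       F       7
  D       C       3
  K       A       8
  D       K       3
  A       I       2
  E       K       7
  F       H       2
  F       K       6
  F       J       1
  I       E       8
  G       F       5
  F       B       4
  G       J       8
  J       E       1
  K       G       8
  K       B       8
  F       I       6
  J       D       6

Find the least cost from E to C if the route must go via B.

17

Best E to B: E–J–B costing 6
Best B to C: B–F–C costing 11
Total via B: 6 + 11 = 17.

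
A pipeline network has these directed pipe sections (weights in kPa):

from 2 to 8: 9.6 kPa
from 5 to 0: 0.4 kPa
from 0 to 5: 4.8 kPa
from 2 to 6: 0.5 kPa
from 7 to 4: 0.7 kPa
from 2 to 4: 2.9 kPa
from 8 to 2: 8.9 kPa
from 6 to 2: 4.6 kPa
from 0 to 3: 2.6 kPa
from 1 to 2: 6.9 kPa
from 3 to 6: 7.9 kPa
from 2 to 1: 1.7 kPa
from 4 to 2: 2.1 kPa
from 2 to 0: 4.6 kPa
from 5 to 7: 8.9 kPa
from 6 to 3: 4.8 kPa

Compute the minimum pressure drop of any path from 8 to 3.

14.2 kPa

Compare a few routes:
8 - 2 - 6 - 3: 8.9+0.5+4.8 = 14.2
8 - 2 - 0 - 3: 8.9+4.6+2.6 = 16.1
The minimum is 14.2 kPa via 8 - 2 - 6 - 3.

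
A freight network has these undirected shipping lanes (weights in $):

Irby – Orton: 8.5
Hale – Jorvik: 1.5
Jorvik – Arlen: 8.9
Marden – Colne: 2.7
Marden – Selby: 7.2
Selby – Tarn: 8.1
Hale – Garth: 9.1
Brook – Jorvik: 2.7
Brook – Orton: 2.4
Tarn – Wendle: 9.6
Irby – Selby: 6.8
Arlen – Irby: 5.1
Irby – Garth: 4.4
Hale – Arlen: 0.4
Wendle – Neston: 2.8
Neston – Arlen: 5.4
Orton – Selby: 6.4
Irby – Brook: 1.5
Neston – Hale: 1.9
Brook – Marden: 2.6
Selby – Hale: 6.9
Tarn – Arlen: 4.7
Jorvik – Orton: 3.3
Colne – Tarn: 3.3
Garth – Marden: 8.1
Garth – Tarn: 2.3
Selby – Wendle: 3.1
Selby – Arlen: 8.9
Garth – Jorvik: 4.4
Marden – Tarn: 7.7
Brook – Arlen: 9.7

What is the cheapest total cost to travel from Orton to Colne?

Running Dijkstra from Orton:
Orton: 0
Brook: 2.4  (via Orton)
Jorvik: 3.3  (via Orton)
Irby: 3.9  (via Brook)
Hale: 4.8  (via Jorvik)
Marden: 5  (via Brook)
Arlen: 5.2  (via Hale)
Selby: 6.4  (via Orton)
Neston: 6.7  (via Hale)
Colne: 7.7  (via Marden)
Shortest route: Orton → Brook → Marden → Colne = $7.7.

$7.7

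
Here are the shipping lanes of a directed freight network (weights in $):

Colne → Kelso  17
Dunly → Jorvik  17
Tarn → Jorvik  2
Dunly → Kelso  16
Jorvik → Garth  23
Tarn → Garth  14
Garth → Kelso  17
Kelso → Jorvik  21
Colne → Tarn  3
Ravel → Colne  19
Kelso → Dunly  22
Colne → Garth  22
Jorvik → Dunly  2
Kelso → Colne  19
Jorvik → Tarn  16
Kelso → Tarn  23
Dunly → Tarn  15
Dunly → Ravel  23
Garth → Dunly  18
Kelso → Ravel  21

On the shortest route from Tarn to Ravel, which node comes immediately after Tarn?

Jorvik

Candidate routes:
Tarn - Jorvik - Dunly - Ravel: 2+2+23 = 27
Tarn - Jorvik - Dunly - Kelso - Ravel: 2+2+16+21 = 41
The minimum is $27 via Tarn - Jorvik - Dunly - Ravel.
So from Tarn the first move is to Jorvik.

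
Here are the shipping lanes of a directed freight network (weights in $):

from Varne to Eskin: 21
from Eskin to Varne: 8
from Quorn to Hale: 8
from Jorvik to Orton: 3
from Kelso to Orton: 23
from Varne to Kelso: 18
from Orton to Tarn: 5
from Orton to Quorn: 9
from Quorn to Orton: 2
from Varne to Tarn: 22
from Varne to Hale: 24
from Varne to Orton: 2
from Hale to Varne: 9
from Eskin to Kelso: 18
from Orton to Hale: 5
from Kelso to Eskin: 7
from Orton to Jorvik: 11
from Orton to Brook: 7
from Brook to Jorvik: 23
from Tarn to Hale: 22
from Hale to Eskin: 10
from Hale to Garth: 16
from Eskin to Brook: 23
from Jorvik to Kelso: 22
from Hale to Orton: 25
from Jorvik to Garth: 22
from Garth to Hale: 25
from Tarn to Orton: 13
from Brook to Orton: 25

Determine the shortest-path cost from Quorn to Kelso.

$34

Candidate routes:
Quorn → Orton → Jorvik → Kelso: 2+11+22 = 35
Quorn → Orton → Hale → Varne → Kelso: 2+5+9+18 = 34
Quorn → Hale → Varne → Kelso: 8+9+18 = 35
Cheapest is Quorn → Orton → Hale → Varne → Kelso at $34.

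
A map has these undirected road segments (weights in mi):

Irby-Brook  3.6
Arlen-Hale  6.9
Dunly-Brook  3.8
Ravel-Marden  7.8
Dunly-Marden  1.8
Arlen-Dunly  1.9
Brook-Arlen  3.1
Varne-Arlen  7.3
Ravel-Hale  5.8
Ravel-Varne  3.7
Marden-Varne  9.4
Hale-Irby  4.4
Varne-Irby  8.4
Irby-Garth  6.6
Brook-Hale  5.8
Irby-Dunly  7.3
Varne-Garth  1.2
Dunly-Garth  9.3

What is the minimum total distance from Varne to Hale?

9.5 mi

Enumerating some paths:
Varne–Garth–Irby–Hale: 1.2+6.6+4.4 = 12.2
Varne–Irby–Hale: 8.4+4.4 = 12.8
Varne–Ravel–Hale: 3.7+5.8 = 9.5
Varne–Arlen–Hale: 7.3+6.9 = 14.2
Cheapest is Varne–Ravel–Hale at 9.5 mi.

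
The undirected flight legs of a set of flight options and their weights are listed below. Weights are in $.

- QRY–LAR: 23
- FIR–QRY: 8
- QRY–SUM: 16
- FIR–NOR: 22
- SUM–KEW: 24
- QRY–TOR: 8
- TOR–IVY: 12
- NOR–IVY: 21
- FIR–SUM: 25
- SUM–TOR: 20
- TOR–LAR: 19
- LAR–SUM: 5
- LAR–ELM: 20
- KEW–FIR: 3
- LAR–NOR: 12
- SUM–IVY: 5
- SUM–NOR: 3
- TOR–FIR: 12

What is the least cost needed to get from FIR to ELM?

Candidate routes:
FIR → NOR → SUM → LAR → ELM: 22+3+5+20 = 50
FIR → QRY → SUM → LAR → ELM: 8+16+5+20 = 49
The minimum is $49 via FIR → QRY → SUM → LAR → ELM.

$49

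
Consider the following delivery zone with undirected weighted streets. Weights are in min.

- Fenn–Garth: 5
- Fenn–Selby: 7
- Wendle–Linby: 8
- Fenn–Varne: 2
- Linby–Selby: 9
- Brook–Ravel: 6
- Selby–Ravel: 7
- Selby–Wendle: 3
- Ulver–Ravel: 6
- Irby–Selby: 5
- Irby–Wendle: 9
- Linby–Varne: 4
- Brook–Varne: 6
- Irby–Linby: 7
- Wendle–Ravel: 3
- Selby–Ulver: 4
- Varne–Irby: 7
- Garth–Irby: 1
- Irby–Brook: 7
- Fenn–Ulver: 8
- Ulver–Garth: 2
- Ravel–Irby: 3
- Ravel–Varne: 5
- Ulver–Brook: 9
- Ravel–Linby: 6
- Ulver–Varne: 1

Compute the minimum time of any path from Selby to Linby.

Compare a few routes:
Selby - Linby: 9 = 9
Selby - Wendle - Linby: 3+8 = 11
The minimum is 9 min via Selby - Linby.

9 min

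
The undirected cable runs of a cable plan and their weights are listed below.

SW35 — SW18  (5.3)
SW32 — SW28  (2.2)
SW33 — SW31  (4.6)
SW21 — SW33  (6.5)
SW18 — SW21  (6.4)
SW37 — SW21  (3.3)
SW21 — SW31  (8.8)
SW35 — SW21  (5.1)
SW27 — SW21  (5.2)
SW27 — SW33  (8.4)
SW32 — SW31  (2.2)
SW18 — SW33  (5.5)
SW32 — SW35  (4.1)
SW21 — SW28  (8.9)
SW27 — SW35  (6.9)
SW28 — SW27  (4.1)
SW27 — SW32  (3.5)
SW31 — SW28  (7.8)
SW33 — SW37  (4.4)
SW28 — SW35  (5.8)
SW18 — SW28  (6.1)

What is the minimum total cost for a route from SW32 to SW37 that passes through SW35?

Shortest SW32→SW35: SW32 → SW35 = 4.1
Shortest SW35→SW37: SW35 → SW21 → SW37 = 8.4
Total via SW35: 4.1 + 8.4 = 12.5.

12.5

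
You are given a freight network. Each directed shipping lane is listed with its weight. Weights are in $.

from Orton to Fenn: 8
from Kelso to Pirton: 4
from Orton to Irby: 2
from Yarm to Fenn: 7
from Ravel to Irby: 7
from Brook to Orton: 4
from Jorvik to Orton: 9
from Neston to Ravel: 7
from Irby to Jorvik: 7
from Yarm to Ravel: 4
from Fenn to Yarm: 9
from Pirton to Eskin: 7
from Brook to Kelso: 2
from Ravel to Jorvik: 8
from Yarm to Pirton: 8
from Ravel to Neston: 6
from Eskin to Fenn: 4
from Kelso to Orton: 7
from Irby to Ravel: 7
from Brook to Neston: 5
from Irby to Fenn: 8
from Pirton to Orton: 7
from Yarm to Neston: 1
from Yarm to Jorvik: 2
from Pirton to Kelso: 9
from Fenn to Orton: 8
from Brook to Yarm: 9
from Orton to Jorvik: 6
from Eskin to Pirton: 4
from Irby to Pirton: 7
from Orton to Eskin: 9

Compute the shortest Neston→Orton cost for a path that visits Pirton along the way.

$28

Best Neston to Pirton: Neston → Ravel → Irby → Pirton costing 21
Best Pirton to Orton: Pirton → Orton costing 7
Total via Pirton: 21 + 7 = $28.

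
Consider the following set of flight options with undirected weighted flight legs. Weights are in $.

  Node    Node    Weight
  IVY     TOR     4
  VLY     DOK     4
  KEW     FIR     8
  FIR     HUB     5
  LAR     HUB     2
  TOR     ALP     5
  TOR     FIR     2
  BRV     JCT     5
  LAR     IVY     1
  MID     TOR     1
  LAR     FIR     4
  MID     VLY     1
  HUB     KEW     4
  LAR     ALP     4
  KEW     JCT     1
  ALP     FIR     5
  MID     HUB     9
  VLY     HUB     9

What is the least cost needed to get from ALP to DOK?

$11

Running Dijkstra from ALP:
ALP: 0
LAR: 4  (via ALP)
IVY: 5  (via LAR)
FIR: 5  (via ALP)
TOR: 5  (via ALP)
HUB: 6  (via LAR)
MID: 6  (via TOR)
VLY: 7  (via MID)
KEW: 10  (via HUB)
JCT: 11  (via KEW)
DOK: 11  (via VLY)
Shortest route: ALP–TOR–MID–VLY–DOK = $11.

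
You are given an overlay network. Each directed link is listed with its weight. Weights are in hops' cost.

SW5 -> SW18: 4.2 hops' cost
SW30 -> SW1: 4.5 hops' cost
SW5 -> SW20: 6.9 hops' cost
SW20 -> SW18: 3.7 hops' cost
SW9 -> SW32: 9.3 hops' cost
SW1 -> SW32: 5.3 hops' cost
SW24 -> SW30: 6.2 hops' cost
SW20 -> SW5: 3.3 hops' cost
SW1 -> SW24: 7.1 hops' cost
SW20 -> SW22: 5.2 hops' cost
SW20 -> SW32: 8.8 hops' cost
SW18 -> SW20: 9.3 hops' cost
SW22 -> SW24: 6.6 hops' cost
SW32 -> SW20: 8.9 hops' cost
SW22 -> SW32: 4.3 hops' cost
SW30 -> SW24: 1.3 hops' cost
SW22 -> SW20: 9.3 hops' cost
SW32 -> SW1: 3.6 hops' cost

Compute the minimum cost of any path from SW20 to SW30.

18 hops' cost

Enumerating some paths:
SW20 → SW32 → SW1 → SW24 → SW30: 8.8+3.6+7.1+6.2 = 25.7
SW20 → SW22 → SW32 → SW1 → SW24 → SW30: 5.2+4.3+3.6+7.1+6.2 = 26.4
SW20 → SW22 → SW24 → SW30: 5.2+6.6+6.2 = 18
Cheapest is SW20 → SW22 → SW24 → SW30 at 18 hops' cost.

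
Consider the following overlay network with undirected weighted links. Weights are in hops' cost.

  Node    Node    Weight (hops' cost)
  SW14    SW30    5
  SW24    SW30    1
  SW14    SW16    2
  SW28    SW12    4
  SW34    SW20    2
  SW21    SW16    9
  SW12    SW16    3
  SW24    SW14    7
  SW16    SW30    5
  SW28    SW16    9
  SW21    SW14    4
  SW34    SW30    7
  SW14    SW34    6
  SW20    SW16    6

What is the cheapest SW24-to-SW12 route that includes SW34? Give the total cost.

19 hops' cost

Best SW24 to SW34: SW24 → SW30 → SW34 costing 8
Best SW34 to SW12: SW34 → SW20 → SW16 → SW12 costing 11
Total via SW34: 8 + 11 = 19 hops' cost.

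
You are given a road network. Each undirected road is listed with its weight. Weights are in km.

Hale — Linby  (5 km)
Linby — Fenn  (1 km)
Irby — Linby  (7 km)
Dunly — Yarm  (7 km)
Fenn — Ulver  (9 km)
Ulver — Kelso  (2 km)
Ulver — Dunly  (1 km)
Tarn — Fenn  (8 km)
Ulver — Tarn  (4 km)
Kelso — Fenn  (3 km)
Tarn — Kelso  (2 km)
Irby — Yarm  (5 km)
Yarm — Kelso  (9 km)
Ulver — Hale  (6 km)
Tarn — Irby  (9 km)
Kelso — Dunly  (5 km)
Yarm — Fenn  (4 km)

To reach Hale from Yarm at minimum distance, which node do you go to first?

Fenn

Candidate routes:
Yarm - Kelso - Ulver - Hale: 9+2+6 = 17
Yarm - Fenn - Kelso - Ulver - Hale: 4+3+2+6 = 15
Yarm - Dunly - Ulver - Hale: 7+1+6 = 14
Yarm - Fenn - Linby - Hale: 4+1+5 = 10
The minimum is 10 km via Yarm - Fenn - Linby - Hale.
So from Yarm the first move is to Fenn.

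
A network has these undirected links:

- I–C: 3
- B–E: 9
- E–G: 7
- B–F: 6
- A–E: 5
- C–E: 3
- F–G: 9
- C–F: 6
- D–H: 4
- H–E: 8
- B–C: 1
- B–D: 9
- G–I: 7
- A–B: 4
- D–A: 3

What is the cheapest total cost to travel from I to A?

Settle nodes by increasing distance from I:
I: 0
C: 3  (via I)
B: 4  (via C)
E: 6  (via C)
G: 7  (via I)
A: 8  (via B)
Shortest route: I–C–B–A = 8.

8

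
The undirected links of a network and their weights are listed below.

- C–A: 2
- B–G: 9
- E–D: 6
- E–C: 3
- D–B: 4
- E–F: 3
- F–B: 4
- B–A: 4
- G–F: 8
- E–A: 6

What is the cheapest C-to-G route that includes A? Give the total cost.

15

Best C to A: C → A costing 2
Best A to G: A → B → G costing 13
Total via A: 2 + 13 = 15.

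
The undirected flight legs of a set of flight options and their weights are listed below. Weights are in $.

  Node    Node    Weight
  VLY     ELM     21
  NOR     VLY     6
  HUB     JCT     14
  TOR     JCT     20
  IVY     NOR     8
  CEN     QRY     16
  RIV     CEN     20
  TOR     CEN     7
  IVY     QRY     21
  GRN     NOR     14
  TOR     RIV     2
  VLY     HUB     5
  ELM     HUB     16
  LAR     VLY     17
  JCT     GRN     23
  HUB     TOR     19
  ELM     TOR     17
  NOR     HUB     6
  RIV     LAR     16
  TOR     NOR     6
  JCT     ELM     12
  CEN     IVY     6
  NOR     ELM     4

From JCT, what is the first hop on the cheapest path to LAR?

HUB

Enumerating some paths:
JCT - HUB - VLY - LAR: 14+5+17 = 36
JCT - TOR - RIV - LAR: 20+2+16 = 38
JCT - ELM - NOR - TOR - RIV - LAR: 12+4+6+2+16 = 40
JCT - ELM - NOR - VLY - LAR: 12+4+6+17 = 39
The minimum is $36 via JCT - HUB - VLY - LAR.
So from JCT the first move is to HUB.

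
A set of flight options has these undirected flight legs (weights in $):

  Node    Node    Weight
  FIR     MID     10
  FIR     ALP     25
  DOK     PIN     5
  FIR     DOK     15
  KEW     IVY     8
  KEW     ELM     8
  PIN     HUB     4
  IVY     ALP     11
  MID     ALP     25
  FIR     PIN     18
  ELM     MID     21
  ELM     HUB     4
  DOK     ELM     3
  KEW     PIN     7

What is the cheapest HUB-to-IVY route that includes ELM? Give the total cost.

Shortest HUB→ELM: HUB → ELM = 4
Best ELM to IVY: ELM → KEW → IVY costing 16
Total via ELM: 4 + 16 = $20.

$20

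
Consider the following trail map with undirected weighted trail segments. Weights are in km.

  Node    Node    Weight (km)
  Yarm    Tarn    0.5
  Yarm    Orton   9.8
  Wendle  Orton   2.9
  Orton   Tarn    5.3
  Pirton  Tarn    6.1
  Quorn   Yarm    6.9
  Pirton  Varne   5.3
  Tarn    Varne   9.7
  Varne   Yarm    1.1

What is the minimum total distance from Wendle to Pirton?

14.3 km

Running Dijkstra from Wendle:
Wendle: 0
Orton: 2.9  (via Wendle)
Tarn: 8.2  (via Orton)
Yarm: 8.7  (via Tarn)
Varne: 9.8  (via Yarm)
Pirton: 14.3  (via Tarn)
Shortest route: Wendle → Orton → Tarn → Pirton = 14.3 km.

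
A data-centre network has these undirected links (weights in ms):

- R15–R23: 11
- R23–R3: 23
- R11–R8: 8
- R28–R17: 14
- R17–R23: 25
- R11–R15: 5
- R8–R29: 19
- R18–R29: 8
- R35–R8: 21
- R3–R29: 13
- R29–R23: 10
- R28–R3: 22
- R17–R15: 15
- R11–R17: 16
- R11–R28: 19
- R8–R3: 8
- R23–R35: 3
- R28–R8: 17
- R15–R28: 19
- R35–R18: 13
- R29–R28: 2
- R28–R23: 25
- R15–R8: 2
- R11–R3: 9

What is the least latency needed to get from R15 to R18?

27 ms

Settle nodes by increasing distance from R15:
R15: 0
R8: 2  (via R15)
R11: 5  (via R15)
R3: 10  (via R8)
R23: 11  (via R15)
R35: 14  (via R23)
R17: 15  (via R15)
R28: 19  (via R15)
R29: 21  (via R8)
R18: 27  (via R35)
Shortest route: R15–R23–R35–R18 = 27 ms.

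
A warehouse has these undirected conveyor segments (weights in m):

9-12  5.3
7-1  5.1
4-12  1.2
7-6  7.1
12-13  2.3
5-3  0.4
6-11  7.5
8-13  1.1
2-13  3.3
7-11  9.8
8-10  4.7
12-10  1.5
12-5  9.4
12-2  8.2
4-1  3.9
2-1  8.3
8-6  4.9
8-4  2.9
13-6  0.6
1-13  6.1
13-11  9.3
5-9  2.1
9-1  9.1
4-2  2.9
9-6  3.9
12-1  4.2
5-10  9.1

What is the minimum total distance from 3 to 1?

Candidate routes:
3–5–9–12–4–1: 0.4+2.1+5.3+1.2+3.9 = 12.9
3–5–9–12–1: 0.4+2.1+5.3+4.2 = 12
3–5–9–1: 0.4+2.1+9.1 = 11.6
The minimum is 11.6 m via 3–5–9–1.

11.6 m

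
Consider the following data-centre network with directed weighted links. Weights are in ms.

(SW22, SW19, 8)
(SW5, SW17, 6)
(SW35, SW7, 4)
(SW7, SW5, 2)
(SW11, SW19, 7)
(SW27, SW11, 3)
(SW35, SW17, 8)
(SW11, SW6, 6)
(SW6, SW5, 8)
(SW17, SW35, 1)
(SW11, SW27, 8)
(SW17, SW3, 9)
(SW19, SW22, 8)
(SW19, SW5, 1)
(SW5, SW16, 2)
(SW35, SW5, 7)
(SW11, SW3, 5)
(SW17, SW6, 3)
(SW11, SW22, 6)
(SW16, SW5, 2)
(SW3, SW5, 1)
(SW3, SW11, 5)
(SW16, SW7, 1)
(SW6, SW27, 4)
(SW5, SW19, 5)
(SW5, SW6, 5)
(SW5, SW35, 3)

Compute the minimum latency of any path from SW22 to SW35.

Settle nodes by increasing distance from SW22:
SW22: 0
SW19: 8  (via SW22)
SW5: 9  (via SW19)
SW16: 11  (via SW5)
SW7: 12  (via SW16)
SW35: 12  (via SW5)
Shortest route: SW22 → SW19 → SW5 → SW35 = 12 ms.

12 ms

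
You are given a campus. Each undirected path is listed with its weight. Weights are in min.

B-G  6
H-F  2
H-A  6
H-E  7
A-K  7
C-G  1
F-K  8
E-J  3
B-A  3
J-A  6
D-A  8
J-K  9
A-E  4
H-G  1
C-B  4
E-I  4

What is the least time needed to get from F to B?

8 min

Candidate routes:
F–H–G–C–B: 2+1+1+4 = 8
F–H–A–B: 2+6+3 = 11
F–H–G–B: 2+1+6 = 9
The minimum is 8 min via F–H–G–C–B.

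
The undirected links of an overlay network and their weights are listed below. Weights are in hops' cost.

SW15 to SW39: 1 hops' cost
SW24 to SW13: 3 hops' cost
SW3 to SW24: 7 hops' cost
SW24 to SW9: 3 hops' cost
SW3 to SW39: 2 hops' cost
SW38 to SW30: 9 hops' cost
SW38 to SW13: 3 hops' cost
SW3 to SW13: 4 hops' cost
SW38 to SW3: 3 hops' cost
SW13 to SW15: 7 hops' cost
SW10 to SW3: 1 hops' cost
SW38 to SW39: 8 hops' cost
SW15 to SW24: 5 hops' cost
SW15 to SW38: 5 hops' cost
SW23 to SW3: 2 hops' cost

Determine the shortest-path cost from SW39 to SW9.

9 hops' cost

Shortest distances from SW39:
SW39: 0
SW15: 1  (via SW39)
SW3: 2  (via SW39)
SW10: 3  (via SW3)
SW23: 4  (via SW3)
SW38: 5  (via SW3)
SW13: 6  (via SW3)
SW24: 6  (via SW15)
SW9: 9  (via SW24)
Shortest route: SW39–SW15–SW24–SW9 = 9 hops' cost.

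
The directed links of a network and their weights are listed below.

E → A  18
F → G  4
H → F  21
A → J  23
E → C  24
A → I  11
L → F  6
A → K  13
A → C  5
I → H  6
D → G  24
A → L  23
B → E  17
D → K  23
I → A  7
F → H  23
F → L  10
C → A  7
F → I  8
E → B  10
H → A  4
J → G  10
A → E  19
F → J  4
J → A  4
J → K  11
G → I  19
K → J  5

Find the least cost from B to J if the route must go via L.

Best B to L: B → E → A → L costing 58
Shortest L→J: L → F → J = 10
Total via L: 58 + 10 = 68.

68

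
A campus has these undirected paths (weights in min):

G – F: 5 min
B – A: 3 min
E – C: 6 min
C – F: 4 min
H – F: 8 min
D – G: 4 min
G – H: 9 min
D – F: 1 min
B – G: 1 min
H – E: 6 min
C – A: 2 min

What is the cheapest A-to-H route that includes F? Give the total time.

Shortest A→F: A → C → F = 6
Best F to H: F → H costing 8
Total via F: 6 + 8 = 14 min.

14 min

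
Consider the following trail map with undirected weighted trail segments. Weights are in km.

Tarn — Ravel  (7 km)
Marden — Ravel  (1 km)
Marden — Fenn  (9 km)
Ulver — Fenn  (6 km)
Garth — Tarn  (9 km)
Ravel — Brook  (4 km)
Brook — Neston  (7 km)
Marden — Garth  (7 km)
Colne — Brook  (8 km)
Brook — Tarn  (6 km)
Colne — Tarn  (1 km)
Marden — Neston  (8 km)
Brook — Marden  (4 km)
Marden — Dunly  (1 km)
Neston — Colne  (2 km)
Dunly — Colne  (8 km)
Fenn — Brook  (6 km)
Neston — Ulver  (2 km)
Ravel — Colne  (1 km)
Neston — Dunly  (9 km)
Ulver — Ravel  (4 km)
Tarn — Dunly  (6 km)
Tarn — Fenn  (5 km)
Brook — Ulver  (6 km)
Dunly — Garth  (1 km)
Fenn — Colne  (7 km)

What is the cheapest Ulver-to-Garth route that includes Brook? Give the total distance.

Shortest Ulver→Brook: Ulver → Brook = 6
Shortest Brook→Garth: Brook → Marden → Dunly → Garth = 6
Total via Brook: 6 + 6 = 12 km.

12 km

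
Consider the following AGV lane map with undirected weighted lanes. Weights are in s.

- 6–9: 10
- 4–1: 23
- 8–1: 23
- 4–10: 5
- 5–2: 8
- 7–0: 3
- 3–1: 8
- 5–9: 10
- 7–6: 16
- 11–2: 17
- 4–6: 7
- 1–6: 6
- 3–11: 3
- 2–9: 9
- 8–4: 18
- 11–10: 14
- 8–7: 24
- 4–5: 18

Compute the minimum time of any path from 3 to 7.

30 s

Enumerating some paths:
3 - 11 - 10 - 4 - 6 - 7: 3+14+5+7+16 = 45
3 - 1 - 6 - 7: 8+6+16 = 30
The minimum is 30 s via 3 - 1 - 6 - 7.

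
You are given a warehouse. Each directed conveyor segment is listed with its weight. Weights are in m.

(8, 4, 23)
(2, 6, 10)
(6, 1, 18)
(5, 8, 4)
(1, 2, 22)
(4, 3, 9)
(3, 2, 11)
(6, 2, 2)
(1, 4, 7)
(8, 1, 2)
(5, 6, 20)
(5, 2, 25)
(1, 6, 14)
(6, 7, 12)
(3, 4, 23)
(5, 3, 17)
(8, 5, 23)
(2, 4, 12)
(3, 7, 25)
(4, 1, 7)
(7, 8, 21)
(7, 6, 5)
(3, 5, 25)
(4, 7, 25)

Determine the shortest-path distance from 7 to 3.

Enumerating some paths:
7 → 8 → 4 → 3: 21+23+9 = 53
7 → 6 → 2 → 4 → 3: 5+2+12+9 = 28
7 → 8 → 1 → 4 → 3: 21+2+7+9 = 39
7 → 6 → 1 → 4 → 3: 5+18+7+9 = 39
Cheapest is 7 → 6 → 2 → 4 → 3 at 28 m.

28 m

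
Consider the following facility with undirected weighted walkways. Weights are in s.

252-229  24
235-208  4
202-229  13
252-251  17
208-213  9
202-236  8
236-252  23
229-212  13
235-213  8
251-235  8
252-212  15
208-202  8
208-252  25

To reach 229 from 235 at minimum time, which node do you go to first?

Candidate routes:
235–208–202–229: 4+8+13 = 25
235–251–252–229: 8+17+24 = 49
235–213–208–202–229: 8+9+8+13 = 38
The minimum is 25 s via 235–208–202–229.
So from 235 the first move is to 208.

208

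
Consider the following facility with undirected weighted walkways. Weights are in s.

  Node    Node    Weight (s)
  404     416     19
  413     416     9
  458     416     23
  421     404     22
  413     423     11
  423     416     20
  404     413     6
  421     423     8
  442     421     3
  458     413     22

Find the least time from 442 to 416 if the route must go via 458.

67 s

Best 442 to 458: 442 → 421 → 423 → 413 → 458 costing 44
Best 458 to 416: 458 → 416 costing 23
Total via 458: 44 + 23 = 67 s.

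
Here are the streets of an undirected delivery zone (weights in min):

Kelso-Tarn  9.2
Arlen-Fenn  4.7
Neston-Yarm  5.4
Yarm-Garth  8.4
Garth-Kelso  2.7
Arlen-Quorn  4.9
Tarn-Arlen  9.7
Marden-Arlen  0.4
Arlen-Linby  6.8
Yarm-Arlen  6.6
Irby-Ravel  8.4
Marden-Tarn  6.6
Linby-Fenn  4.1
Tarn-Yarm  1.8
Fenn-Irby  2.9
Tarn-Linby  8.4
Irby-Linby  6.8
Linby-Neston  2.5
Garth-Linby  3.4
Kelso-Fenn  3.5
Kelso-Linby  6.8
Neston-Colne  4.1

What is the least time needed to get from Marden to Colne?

13.8 min

Compare a few routes:
Marden → Arlen → Fenn → Linby → Neston → Colne: 0.4+4.7+4.1+2.5+4.1 = 15.8
Marden → Arlen → Linby → Neston → Colne: 0.4+6.8+2.5+4.1 = 13.8
Marden → Arlen → Yarm → Neston → Colne: 0.4+6.6+5.4+4.1 = 16.5
The minimum is 13.8 min via Marden → Arlen → Linby → Neston → Colne.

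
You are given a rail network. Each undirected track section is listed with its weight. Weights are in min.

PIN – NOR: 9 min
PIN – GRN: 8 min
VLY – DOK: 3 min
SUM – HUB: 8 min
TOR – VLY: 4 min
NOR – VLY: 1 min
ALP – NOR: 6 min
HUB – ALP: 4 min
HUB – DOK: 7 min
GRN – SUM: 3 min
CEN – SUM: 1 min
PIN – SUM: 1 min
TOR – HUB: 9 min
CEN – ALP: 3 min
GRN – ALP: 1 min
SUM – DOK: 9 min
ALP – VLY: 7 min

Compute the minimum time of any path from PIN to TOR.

14 min

Settle nodes by increasing distance from PIN:
PIN: 0
SUM: 1  (via PIN)
CEN: 2  (via SUM)
GRN: 4  (via SUM)
ALP: 5  (via CEN)
NOR: 9  (via PIN)
HUB: 9  (via SUM)
DOK: 10  (via SUM)
VLY: 10  (via NOR)
TOR: 14  (via VLY)
Shortest route: PIN–NOR–VLY–TOR = 14 min.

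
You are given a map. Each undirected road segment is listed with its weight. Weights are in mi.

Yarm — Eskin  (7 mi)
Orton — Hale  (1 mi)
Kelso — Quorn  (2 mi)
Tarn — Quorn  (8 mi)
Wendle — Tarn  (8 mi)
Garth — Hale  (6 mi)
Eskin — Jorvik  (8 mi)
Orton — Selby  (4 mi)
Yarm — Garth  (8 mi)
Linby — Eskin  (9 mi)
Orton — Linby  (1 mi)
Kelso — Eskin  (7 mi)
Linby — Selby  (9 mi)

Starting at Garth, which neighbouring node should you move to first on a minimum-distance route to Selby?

Hale

Compare a few routes:
Garth → Hale → Orton → Linby → Selby: 6+1+1+9 = 17
Garth → Hale → Orton → Selby: 6+1+4 = 11
The minimum is 11 mi via Garth → Hale → Orton → Selby.
So from Garth the first move is to Hale.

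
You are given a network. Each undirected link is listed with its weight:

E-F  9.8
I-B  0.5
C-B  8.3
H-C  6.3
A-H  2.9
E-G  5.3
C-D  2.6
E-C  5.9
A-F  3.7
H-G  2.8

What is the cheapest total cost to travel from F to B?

Running Dijkstra from F:
F: 0
A: 3.7  (via F)
H: 6.6  (via A)
G: 9.4  (via H)
E: 9.8  (via F)
C: 12.9  (via H)
D: 15.5  (via C)
B: 21.2  (via C)
Shortest route: F → A → H → C → B = 21.2.

21.2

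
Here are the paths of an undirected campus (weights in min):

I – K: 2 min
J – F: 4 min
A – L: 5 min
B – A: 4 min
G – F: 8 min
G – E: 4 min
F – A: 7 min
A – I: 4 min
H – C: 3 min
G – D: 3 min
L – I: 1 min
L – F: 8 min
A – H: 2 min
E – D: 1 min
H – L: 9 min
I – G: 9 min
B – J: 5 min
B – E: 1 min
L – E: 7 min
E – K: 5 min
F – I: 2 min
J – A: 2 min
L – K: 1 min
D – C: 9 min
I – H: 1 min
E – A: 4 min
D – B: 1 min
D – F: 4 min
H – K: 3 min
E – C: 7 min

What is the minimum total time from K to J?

Compare a few routes:
K - I - F - J: 2+2+4 = 8
K - H - A - J: 3+2+2 = 7
K - I - A - J: 2+4+2 = 8
The minimum is 7 min via K - H - A - J.

7 min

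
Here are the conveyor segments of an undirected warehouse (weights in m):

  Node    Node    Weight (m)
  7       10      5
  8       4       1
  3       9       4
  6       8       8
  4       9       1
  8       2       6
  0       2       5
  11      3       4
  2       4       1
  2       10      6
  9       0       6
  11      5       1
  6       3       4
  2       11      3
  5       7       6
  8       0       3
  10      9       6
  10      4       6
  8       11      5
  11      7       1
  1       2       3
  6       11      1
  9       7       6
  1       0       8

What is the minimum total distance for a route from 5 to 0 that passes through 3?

14 m

Best 5 to 3: 5–11–3 costing 5
Best 3 to 0: 3–9–4–8–0 costing 9
Total via 3: 5 + 9 = 14 m.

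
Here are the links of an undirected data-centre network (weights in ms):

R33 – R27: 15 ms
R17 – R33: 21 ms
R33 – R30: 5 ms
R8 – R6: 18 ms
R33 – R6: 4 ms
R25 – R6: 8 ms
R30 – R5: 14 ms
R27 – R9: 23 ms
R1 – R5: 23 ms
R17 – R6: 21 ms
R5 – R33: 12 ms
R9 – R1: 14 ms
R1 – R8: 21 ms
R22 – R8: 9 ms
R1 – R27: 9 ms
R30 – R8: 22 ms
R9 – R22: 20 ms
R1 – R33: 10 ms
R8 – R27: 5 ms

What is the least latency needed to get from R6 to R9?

Compare a few routes:
R6 - R33 - R27 - R1 - R9: 4+15+9+14 = 42
R6 - R33 - R27 - R9: 4+15+23 = 42
R6 - R33 - R1 - R9: 4+10+14 = 28
Cheapest is R6 - R33 - R1 - R9 at 28 ms.

28 ms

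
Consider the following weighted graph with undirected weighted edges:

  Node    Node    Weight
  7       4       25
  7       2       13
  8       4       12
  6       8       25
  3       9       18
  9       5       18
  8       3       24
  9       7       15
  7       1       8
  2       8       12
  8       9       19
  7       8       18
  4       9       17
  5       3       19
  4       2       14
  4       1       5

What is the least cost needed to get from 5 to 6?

Running Dijkstra from 5:
5: 0
9: 18  (via 5)
3: 19  (via 5)
7: 33  (via 9)
4: 35  (via 9)
8: 37  (via 9)
1: 40  (via 4)
2: 46  (via 7)
6: 62  (via 8)
Shortest route: 5 → 9 → 8 → 6 = 62.

62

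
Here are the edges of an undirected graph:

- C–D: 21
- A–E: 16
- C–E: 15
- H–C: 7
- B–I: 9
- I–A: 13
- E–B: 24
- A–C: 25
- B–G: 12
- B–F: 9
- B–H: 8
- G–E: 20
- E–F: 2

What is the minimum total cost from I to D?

Enumerating some paths:
I–B–F–E–C–D: 9+9+2+15+21 = 56
I–B–H–C–D: 9+8+7+21 = 45
I–A–C–D: 13+25+21 = 59
The minimum is 45 via I–B–H–C–D.

45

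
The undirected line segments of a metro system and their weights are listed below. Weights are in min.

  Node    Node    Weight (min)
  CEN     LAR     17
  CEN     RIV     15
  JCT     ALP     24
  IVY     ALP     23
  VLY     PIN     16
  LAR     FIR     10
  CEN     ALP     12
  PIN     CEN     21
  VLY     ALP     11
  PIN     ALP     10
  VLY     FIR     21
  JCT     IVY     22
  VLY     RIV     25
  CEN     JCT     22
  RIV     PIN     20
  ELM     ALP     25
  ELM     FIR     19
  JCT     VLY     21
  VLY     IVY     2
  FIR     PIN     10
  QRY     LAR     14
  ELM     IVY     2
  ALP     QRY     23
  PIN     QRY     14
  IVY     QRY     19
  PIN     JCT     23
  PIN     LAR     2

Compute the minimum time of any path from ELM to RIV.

29 min

Running Dijkstra from ELM:
ELM: 0
IVY: 2  (via ELM)
VLY: 4  (via IVY)
ALP: 15  (via VLY)
FIR: 19  (via ELM)
PIN: 20  (via VLY)
QRY: 21  (via IVY)
LAR: 22  (via PIN)
JCT: 24  (via IVY)
CEN: 27  (via ALP)
RIV: 29  (via VLY)
Shortest route: ELM–IVY–VLY–RIV = 29 min.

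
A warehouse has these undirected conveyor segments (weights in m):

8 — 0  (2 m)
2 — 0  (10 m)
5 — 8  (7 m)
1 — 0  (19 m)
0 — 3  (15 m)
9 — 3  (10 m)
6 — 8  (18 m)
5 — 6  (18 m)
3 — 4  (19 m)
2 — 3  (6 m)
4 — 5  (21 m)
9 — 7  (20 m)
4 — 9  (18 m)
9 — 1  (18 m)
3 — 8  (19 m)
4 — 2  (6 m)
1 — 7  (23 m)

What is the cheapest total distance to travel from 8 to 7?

Settle nodes by increasing distance from 8:
8: 0
0: 2  (via 8)
5: 7  (via 8)
2: 12  (via 0)
3: 17  (via 0)
4: 18  (via 2)
6: 18  (via 8)
1: 21  (via 0)
9: 27  (via 3)
7: 44  (via 1)
Shortest route: 8–0–1–7 = 44 m.

44 m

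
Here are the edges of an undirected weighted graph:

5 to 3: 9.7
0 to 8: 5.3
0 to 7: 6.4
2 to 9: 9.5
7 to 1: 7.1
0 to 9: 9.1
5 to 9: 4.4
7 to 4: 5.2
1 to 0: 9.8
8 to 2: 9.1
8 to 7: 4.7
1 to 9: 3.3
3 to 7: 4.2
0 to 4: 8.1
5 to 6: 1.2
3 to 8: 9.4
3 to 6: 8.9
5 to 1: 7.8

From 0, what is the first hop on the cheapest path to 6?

Enumerating some paths:
0 - 1 - 9 - 5 - 6: 9.8+3.3+4.4+1.2 = 18.7
0 - 7 - 3 - 6: 6.4+4.2+8.9 = 19.5
0 - 1 - 5 - 6: 9.8+7.8+1.2 = 18.8
0 - 9 - 5 - 6: 9.1+4.4+1.2 = 14.7
The minimum is 14.7 via 0 - 9 - 5 - 6.
So from 0 the first move is to 9.

9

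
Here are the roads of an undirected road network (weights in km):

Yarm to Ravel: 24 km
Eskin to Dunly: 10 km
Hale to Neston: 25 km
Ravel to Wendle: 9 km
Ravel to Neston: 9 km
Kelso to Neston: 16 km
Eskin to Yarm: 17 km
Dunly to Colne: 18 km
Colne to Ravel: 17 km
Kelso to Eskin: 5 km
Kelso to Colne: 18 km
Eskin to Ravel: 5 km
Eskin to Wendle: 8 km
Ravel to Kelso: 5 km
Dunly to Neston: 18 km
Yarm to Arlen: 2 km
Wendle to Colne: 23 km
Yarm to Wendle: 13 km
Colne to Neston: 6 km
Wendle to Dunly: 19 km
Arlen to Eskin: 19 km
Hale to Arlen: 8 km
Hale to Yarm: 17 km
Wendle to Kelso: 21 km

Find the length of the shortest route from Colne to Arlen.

Running Dijkstra from Colne:
Colne: 0
Neston: 6  (via Colne)
Ravel: 15  (via Neston)
Dunly: 18  (via Colne)
Kelso: 18  (via Colne)
Eskin: 20  (via Ravel)
Wendle: 23  (via Colne)
Hale: 31  (via Neston)
Yarm: 36  (via Wendle)
Arlen: 38  (via Yarm)
Shortest route: Colne → Wendle → Yarm → Arlen = 38 km.

38 km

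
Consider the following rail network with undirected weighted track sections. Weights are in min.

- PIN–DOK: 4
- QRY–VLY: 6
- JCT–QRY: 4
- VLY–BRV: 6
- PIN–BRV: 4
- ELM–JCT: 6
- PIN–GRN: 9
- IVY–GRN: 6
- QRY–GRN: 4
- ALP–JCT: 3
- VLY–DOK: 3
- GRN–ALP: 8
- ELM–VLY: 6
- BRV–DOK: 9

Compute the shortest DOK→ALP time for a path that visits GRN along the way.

Best DOK to GRN: DOK–PIN–GRN costing 13
Shortest GRN→ALP: GRN–ALP = 8
Total via GRN: 13 + 8 = 21 min.

21 min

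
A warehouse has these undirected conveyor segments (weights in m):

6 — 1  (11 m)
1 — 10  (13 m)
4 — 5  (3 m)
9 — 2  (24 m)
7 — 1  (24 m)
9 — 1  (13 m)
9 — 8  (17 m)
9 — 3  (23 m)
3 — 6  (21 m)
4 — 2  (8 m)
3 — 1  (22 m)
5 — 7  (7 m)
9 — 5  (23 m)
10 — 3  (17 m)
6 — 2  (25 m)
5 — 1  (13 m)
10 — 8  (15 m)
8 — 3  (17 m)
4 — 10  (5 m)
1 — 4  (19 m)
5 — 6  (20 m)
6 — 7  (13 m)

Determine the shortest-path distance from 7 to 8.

30 m

Enumerating some paths:
7 - 5 - 9 - 8: 7+23+17 = 47
7 - 5 - 1 - 10 - 8: 7+13+13+15 = 48
7 - 5 - 4 - 10 - 8: 7+3+5+15 = 30
7 - 5 - 4 - 10 - 3 - 8: 7+3+5+17+17 = 49
Cheapest is 7 - 5 - 4 - 10 - 8 at 30 m.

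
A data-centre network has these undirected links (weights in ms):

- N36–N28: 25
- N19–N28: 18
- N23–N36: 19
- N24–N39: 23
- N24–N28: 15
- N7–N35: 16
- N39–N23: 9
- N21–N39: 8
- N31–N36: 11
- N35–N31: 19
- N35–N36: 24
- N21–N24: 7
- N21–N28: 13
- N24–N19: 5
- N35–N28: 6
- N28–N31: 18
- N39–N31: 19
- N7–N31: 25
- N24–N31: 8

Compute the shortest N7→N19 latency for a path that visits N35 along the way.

40 ms

Best N7 to N35: N7 → N35 costing 16
Shortest N35→N19: N35 → N28 → N19 = 24
Total via N35: 16 + 24 = 40 ms.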